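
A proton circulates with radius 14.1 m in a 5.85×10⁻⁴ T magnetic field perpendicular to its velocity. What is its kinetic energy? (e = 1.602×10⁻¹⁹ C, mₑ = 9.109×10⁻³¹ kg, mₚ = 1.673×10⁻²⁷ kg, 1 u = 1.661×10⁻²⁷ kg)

v = |q|Br/m, then KE = ½mv² = (qBr)²/(2m).
v = (1.602×10⁻¹⁹)(5.85×10⁻⁴)(14.1)/1.673×10⁻²⁷ ≈ 7.898×10⁵ m/s.
KE = ½(1.673×10⁻²⁷)(7.898×10⁵)² ≈ 5.22×10⁻¹⁶ J = 3260 eV.

KE ≈ 3260 eV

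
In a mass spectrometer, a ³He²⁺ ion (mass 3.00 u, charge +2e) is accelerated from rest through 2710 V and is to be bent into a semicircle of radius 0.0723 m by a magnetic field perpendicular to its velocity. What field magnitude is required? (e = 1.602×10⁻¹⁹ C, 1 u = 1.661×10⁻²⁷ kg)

B ≈ 0.127 T

v = √(2|q|V/m) = √(2·3.204×10⁻¹⁹·2710/4.983×10⁻²⁷) ≈ 5.903×10⁵ m/s.
B = mv/(|q|r) = (4.983×10⁻²⁷)(5.903×10⁵)/((3.204×10⁻¹⁹)(0.0723)) ≈ 0.127 T.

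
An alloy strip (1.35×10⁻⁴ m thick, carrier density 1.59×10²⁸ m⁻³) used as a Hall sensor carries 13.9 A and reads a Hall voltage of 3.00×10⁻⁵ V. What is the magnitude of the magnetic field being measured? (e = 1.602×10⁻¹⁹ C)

B ≈ 0.742 T

From V_H = IB/(n e t), B = V_H n e t / I.
B = (3.00×10⁻⁵)(1.59×10²⁸)(1.602×10⁻¹⁹)(1.35×10⁻⁴)/13.9 ≈ 0.742 T.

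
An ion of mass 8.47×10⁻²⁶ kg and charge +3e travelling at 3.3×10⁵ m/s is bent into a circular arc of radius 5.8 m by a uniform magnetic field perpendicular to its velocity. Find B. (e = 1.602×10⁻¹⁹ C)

B ≈ 0.010 T

From |q|vB = mv²/r, B = mv/(|q|r).
B = (8.47×10⁻²⁶)(3.3×10⁵)/((4.806×10⁻¹⁹)(5.8)) ≈ 0.010 T.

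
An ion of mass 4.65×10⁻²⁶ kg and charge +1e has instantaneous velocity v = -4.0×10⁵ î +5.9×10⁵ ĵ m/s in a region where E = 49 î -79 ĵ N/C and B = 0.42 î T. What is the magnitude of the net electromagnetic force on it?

|F| ≈ 3.97×10⁻¹⁴ N

v×B = (0, 0, -2.48×10⁵) N/C.
E + v×B = (49.0, -79.0, -2.48×10⁵) N/C.
F = q(E + v×B) = (1.602×10⁻¹⁹ C)·(49.0, -79.0, -2.48×10⁵) = (7.85×10⁻¹⁸, -1.27×10⁻¹⁷, -3.97×10⁻¹⁴) N.
|F| = 3.97×10⁻¹⁴ N.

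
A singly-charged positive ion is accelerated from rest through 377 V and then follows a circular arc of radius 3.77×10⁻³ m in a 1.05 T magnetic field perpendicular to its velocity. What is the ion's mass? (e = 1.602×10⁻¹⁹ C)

m ≈ 3.33×10⁻²⁷ kg

Combine |q|V = ½mv² and r = mv/(|q|B): eliminate v to get m = qB²r²/(2V).
m = (1.602×10⁻¹⁹)(1.05)²(3.77×10⁻³)²/(2·377) ≈ 3.33×10⁻²⁷ kg.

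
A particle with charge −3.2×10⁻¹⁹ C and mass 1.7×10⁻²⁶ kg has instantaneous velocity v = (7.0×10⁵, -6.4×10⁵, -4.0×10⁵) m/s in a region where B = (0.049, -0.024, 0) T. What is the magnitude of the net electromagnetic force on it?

|F| ≈ 8.40×10⁻¹⁵ N

v×B = (-9600, -1.96×10⁴, 1.46×10⁴) N/C.
F = q v×B = (−3.2×10⁻¹⁹ C)·(-9600, -1.96×10⁴, 1.46×10⁴) = (3.07×10⁻¹⁵, 6.27×10⁻¹⁵, -4.66×10⁻¹⁵) N.
|F| = 8.40×10⁻¹⁵ N.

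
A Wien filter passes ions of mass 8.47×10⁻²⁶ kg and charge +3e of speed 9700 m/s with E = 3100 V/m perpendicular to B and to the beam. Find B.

B = 0.32 T

Balance of forces in the selector: qE = qvB ⇒ B = E/v.
B = 3100/9700 = 0.32 T.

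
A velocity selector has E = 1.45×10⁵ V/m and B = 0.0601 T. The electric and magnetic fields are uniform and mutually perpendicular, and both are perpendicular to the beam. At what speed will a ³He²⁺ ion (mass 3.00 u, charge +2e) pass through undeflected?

Zero net Lorentz force requires |qE| = |q v×B|, i.e. E = vB.
v = E/B = 1.45×10⁵/0.0601 = 2.41×10⁶ m/s.
The result is independent of the particle's charge and mass.

v = 2.41×10⁶ m/s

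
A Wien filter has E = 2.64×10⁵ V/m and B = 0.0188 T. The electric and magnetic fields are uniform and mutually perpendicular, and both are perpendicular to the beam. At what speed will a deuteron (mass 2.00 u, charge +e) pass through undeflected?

Zero net Lorentz force requires |qE| = |q v×B|, i.e. E = vB.
v = E/B = 2.64×10⁵/0.0188 = 1.40×10⁷ m/s.

v = 1.40×10⁷ m/s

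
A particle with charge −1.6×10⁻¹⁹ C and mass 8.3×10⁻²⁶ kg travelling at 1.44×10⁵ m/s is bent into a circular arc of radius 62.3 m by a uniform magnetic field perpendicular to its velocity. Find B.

From |q|vB = mv²/r, B = mv/(|q|r).
B = (8.3×10⁻²⁶)(1.44×10⁵)/((1.6×10⁻¹⁹)(62.3)) ≈ 1.20×10⁻³ T.

B ≈ 1.20×10⁻³ T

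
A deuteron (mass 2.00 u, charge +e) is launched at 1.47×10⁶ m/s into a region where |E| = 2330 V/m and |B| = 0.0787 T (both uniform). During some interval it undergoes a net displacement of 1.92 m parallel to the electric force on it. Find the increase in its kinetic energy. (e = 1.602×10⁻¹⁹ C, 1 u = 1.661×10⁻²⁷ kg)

ΔKE ≈ 7.17×10⁻¹⁶ J

The magnetic force is always ⟂ v and does no work; only the electric force changes KE.
ΔKE = F_E · d = |q|E d = (1.602×10⁻¹⁹)(2330)(1.92) ≈ 7.17×10⁻¹⁶ J.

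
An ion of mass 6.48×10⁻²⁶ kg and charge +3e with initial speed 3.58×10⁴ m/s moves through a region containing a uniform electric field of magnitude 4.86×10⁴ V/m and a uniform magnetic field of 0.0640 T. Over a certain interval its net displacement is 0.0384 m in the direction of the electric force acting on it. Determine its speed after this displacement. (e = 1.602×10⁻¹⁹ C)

v_f ≈ 1.70×10⁵ m/s

B does no work; ΔKE = |q|E d.
½mv_f² = ½mv₀² + |q|Ed = ½(6.48×10⁻²⁶)(3.58×10⁴)² + (4.806×10⁻¹⁹)(4.86×10⁴)(0.0384) ≈ 4.153×10⁻¹⁷ J + 8.969×10⁻¹⁶ J ≈ 9.384×10⁻¹⁶ J.
v_f = √(2·9.384×10⁻¹⁶/6.48×10⁻²⁶) ≈ 1.70×10⁵ m/s.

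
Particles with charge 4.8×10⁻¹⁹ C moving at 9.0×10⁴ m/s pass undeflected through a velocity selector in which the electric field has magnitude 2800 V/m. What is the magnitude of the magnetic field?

Balance of forces in the selector: qE = qvB ⇒ B = E/v.
B = 2800/9.0×10⁴ = 0.031 T.

B = 0.031 T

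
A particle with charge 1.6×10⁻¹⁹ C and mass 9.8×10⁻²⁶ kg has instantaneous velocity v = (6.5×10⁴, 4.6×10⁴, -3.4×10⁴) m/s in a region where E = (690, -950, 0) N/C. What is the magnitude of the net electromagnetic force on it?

|F| ≈ 1.88×10⁻¹⁶ N

Only an electric field acts, so F = qE = (1.6×10⁻¹⁹ C)·(690, -950, 0) = (1.10×10⁻¹⁶, -1.52×10⁻¹⁶, 0) N.
|F| = 1.88×10⁻¹⁶ N.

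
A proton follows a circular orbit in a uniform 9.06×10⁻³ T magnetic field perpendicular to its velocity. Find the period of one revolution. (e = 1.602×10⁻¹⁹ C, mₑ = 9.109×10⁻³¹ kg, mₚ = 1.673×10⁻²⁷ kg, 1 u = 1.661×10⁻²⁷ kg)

The cyclotron period depends only on m, q, B: T = 2πm/(|q|B).
T = 2π(1.673×10⁻²⁷)/((1.602×10⁻¹⁹)(9.06×10⁻³)) ≈ 7.24×10⁻⁶ s.

T ≈ 7.24×10⁻⁶ s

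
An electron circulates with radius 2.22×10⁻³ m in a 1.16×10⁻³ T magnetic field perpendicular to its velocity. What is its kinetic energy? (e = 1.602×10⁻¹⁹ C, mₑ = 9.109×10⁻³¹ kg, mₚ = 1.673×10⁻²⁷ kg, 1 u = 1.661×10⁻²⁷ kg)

KE ≈ 0.583 eV

v = |q|Br/m, then KE = ½mv² = (qBr)²/(2m).
v = (1.602×10⁻¹⁹)(1.16×10⁻³)(2.22×10⁻³)/9.109×10⁻³¹ ≈ 4.529×10⁵ m/s.
KE = ½(9.109×10⁻³¹)(4.529×10⁵)² ≈ 9.34×10⁻²⁰ J = 0.583 eV.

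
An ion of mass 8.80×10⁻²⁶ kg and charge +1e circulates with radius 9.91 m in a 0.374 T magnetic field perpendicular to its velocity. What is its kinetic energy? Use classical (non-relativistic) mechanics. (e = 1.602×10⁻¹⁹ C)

v = |q|Br/m, then KE = ½mv² = (qBr)²/(2m).
v = (1.602×10⁻¹⁹)(0.374)(9.91)/8.80×10⁻²⁶ ≈ 6.747×10⁶ m/s.
KE = ½(8.80×10⁻²⁶)(6.747×10⁶)² ≈ 2.00×10⁻¹² J = 1.25×10⁷ eV.

KE ≈ 1.25×10⁷ eV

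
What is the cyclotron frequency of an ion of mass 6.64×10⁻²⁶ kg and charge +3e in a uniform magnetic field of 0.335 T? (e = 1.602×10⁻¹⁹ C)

f = |q|B/(2πm).
f = (4.806×10⁻¹⁹)(0.335)/(2π·6.64×10⁻²⁶) ≈ 3.86×10⁵ Hz.

f ≈ 3.86×10⁵ Hz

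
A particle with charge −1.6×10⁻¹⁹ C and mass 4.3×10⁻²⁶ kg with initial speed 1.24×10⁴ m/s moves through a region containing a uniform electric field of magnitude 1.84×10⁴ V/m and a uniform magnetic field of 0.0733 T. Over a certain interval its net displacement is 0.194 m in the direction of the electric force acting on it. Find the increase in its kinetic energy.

The magnetic force is always ⟂ v and does no work; only the electric force changes KE.
ΔKE = F_E · d = |q|E d = (1.6×10⁻¹⁹)(1.84×10⁴)(0.194) ≈ 5.71×10⁻¹⁶ J.

ΔKE ≈ 5.71×10⁻¹⁶ J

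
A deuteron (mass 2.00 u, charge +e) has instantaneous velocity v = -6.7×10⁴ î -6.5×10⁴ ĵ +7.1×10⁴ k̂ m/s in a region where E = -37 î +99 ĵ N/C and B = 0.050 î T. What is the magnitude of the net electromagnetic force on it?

v×B = (0, 3550, 3250) N/C.
E + v×B = (-37.0, 3650, 3250) N/C.
F = q(E + v×B) = (1.602×10⁻¹⁹ C)·(-37.0, 3650, 3250) = (-5.93×10⁻¹⁸, 5.85×10⁻¹⁶, 5.21×10⁻¹⁶) N.
|F| = 7.83×10⁻¹⁶ N.

|F| ≈ 7.83×10⁻¹⁶ N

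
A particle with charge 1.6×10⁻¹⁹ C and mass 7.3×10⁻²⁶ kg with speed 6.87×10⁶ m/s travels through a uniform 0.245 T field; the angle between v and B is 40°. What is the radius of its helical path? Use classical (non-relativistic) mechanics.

v⊥ = v sinθ = 6.87×10⁶·sin40° ≈ 4.416×10⁶ m/s.
r = m v⊥/(|q|B) = (7.3×10⁻²⁶)(4.416×10⁶)/((1.6×10⁻¹⁹)(0.245)) ≈ 8.22 m.

r ≈ 8.22 m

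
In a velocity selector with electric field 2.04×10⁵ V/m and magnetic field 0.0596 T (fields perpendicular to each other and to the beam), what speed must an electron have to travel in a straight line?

Straight-line motion ⇒ electric and magnetic forces cancel, so E = vB.
v = E/B = 2.04×10⁵/0.0596 = 3.42×10⁶ m/s.

v = 3.42×10⁶ m/s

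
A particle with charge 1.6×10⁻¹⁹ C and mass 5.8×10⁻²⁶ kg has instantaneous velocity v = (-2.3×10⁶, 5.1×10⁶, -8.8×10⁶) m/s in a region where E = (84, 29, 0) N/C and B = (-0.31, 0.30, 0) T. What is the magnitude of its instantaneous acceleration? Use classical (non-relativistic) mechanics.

|a| ≈ 1.08×10¹³ m/s²

v×B = (2.64×10⁶, 2.73×10⁶, 8.91×10⁵) N/C.
E + v×B = (2.64×10⁶, 2.73×10⁶, 8.91×10⁵) N/C.
F = q(E + v×B) = (1.6×10⁻¹⁹ C)·(2.64×10⁶, 2.73×10⁶, 8.91×10⁵) = (4.22×10⁻¹³, 4.36×10⁻¹³, 1.43×10⁻¹³) N.
|a| = |F|/m = 6.239×10⁻¹³/5.8×10⁻²⁶ ≈ 1.08×10¹³ m/s².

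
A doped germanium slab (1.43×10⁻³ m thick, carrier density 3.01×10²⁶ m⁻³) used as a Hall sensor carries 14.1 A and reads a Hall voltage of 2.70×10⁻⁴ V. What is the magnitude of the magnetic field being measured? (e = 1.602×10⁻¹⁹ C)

From V_H = IB/(n e t), B = V_H n e t / I.
B = (2.70×10⁻⁴)(3.01×10²⁶)(1.602×10⁻¹⁹)(1.43×10⁻³)/14.1 ≈ 1.32 T.

B ≈ 1.32 T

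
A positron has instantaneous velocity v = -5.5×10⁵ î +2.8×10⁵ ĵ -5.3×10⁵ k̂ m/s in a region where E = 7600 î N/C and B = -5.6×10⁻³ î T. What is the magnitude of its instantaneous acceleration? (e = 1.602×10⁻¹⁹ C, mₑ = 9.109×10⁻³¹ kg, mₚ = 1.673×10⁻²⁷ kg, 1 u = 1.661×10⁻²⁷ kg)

v×B = (0, 2970, 1570) N/C.
E + v×B = (7600, 2970, 1570) N/C.
F = q(E + v×B) = (1.602×10⁻¹⁹ C)·(7600, 2970, 1570) = (1.22×10⁻¹⁵, 4.75×10⁻¹⁶, 2.51×10⁻¹⁶) N.
|a| = |F|/m = 1.331×10⁻¹⁵/9.109×10⁻³¹ ≈ 1.46×10¹⁵ m/s².

|a| ≈ 1.46×10¹⁵ m/s²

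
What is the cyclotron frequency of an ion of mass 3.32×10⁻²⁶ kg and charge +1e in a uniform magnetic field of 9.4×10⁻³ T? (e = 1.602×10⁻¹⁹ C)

f = |q|B/(2πm).
f = (1.602×10⁻¹⁹)(9.4×10⁻³)/(2π·3.32×10⁻²⁶) ≈ 7200 Hz.

f ≈ 7200 Hz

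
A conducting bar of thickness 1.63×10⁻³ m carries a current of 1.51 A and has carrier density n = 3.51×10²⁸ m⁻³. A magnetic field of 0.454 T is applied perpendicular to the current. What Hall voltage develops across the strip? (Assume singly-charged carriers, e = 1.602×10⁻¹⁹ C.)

V_H = IB/(n e t).
V_H = (1.51)(0.454)/((3.51×10²⁸)(1.602×10⁻¹⁹)(1.63×10⁻³)) ≈ 7.48×10⁻⁸ V.

V_H ≈ 7.48×10⁻⁸ V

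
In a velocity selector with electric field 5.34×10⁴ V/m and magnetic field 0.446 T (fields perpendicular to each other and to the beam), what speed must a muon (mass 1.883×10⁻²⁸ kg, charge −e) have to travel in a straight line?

v = 1.20×10⁵ m/s

For undeflected motion the electric and magnetic forces balance: qE = qvB.
v = E/B = 5.34×10⁴/0.446 = 1.20×10⁵ m/s.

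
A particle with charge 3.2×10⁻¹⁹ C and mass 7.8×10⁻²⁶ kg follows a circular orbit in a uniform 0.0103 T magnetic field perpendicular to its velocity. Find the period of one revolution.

T ≈ 1.49×10⁻⁴ s

The cyclotron period depends only on m, q, B: T = 2πm/(|q|B).
T = 2π(7.8×10⁻²⁶)/((3.2×10⁻¹⁹)(0.0103)) ≈ 1.49×10⁻⁴ s.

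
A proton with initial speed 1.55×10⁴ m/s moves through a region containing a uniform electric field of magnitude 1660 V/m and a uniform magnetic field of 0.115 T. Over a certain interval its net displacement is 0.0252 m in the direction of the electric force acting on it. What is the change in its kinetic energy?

ΔKE ≈ 6.70×10⁻¹⁸ J

The magnetic force is always ⟂ v and does no work; only the electric force changes KE.
ΔKE = F_E · d = |q|E d = (1.602×10⁻¹⁹)(1660)(0.0252) ≈ 6.70×10⁻¹⁸ J.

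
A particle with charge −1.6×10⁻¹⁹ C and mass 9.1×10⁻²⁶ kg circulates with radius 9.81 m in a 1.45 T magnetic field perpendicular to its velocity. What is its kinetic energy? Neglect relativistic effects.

v = |q|Br/m, then KE = ½mv² = (qBr)²/(2m).
v = (1.6×10⁻¹⁹)(1.45)(9.81)/9.1×10⁻²⁶ ≈ 2.501×10⁷ m/s.
KE = ½(9.1×10⁻²⁶)(2.501×10⁷)² ≈ 2.85×10⁻¹¹ J.

KE ≈ 2.85×10⁻¹¹ J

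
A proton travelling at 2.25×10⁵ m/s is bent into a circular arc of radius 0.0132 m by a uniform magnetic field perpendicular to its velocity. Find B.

From |q|vB = mv²/r, B = mv/(|q|r).
B = (1.673×10⁻²⁷)(2.25×10⁵)/((1.602×10⁻¹⁹)(0.0132)) ≈ 0.178 T.

B ≈ 0.178 T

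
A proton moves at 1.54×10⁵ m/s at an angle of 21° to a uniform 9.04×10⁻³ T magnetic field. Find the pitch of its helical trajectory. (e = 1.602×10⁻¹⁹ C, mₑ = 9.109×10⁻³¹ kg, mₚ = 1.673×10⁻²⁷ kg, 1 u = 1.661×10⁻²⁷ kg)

v∥ = v cosθ = 1.54×10⁵·cos21° ≈ 1.438×10⁵ m/s.
T = 2πm/(|q|B) = 2π(1.673×10⁻²⁷)/((1.602×10⁻¹⁹)(9.04×10⁻³)) ≈ 7.258×10⁻⁶ s.
pitch = v∥ T = (1.438×10⁵)(7.258×10⁻⁶) ≈ 1.04 m.

p ≈ 1.04 m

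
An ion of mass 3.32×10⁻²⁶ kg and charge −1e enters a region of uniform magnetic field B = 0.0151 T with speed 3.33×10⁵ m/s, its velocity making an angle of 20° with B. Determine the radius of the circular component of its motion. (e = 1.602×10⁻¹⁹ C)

r ≈ 1.56 m

v⊥ = v sinθ = 3.33×10⁵·sin20° ≈ 1.139×10⁵ m/s.
r = m v⊥/(|q|B) = (3.32×10⁻²⁶)(1.139×10⁵)/((1.602×10⁻¹⁹)(0.0151)) ≈ 1.56 m.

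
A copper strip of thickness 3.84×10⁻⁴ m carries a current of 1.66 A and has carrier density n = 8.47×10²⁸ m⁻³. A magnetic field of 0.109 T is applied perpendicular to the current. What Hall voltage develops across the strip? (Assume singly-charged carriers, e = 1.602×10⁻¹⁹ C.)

V_H ≈ 3.47×10⁻⁸ V

V_H = IB/(n e t).
V_H = (1.66)(0.109)/((8.47×10²⁸)(1.602×10⁻¹⁹)(3.84×10⁻⁴)) ≈ 3.47×10⁻⁸ V.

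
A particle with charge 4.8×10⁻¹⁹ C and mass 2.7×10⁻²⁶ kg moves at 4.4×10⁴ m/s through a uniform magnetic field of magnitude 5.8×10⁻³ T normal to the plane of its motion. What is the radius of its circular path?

r ≈ 0.43 m

The magnetic force provides the centripetal force: |q|vB = mv²/r.
r = mv/(|q|B) = (2.7×10⁻²⁶)(4.4×10⁴)/((4.8×10⁻¹⁹)(5.8×10⁻³)) ≈ 0.43 m.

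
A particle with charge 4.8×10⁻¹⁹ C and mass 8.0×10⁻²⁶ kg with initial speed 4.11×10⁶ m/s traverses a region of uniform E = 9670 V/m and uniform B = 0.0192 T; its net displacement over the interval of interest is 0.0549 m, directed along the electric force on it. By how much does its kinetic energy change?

The magnetic force is always ⟂ v and does no work; only the electric force changes KE.
ΔKE = F_E · d = |q|E d = (4.8×10⁻¹⁹)(9670)(0.0549) ≈ 2.55×10⁻¹⁶ J.

ΔKE ≈ 2.55×10⁻¹⁶ J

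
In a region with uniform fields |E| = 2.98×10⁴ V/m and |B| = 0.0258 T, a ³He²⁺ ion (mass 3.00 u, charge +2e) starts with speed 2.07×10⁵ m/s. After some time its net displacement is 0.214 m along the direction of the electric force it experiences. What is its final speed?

B does no work; ΔKE = |q|E d.
½mv_f² = ½mv₀² + |q|Ed = ½(4.983×10⁻²⁷)(2.07×10⁵)² + (3.204×10⁻¹⁹)(2.98×10⁴)(0.214) ≈ 1.068×10⁻¹⁶ J + 2.043×10⁻¹⁵ J ≈ 2.150×10⁻¹⁵ J.
v_f = √(2·2.150×10⁻¹⁵/4.983×10⁻²⁷) ≈ 9.29×10⁵ m/s.

v_f ≈ 9.29×10⁵ m/s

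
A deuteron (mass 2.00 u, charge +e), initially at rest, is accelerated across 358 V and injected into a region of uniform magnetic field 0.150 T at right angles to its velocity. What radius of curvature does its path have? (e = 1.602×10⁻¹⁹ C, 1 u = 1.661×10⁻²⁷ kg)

r ≈ 0.0257 m

Acceleration: |q|V = ½mv² ⇒ v = √(2|q|V/m) = √(2·1.602×10⁻¹⁹·358/3.322×10⁻²⁷) ≈ 1.858×10⁵ m/s.
In the field: r = mv/(|q|B) = (3.322×10⁻²⁷)(1.858×10⁵)/((1.602×10⁻¹⁹)(0.150)) ≈ 0.0257 m.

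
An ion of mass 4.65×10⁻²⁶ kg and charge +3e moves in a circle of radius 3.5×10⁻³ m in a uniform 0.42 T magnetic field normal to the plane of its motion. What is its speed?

From |q|vB = mv²/r, v = |q|Br/m.
v = (4.806×10⁻¹⁹)(0.42)(3.5×10⁻³)/4.65×10⁻²⁶ ≈ 1.5×10⁴ m/s.

v ≈ 1.5×10⁴ m/s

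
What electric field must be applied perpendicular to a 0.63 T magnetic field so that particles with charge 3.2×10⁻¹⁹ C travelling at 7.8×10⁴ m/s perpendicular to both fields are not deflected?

For straight-line motion qE = qvB, so E = vB.
E = 7.8×10⁴ × 0.63 = 4.9×10⁴ V/m.

E = 4.9×10⁴ V/m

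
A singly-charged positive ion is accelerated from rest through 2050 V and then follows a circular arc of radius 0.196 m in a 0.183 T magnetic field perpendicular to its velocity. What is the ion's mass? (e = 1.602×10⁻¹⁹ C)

Combine |q|V = ½mv² and r = mv/(|q|B): eliminate v to get m = qB²r²/(2V).
m = (1.602×10⁻¹⁹)(0.183)²(0.196)²/(2·2050) ≈ 5.03×10⁻²⁶ kg.

m ≈ 5.03×10⁻²⁶ kg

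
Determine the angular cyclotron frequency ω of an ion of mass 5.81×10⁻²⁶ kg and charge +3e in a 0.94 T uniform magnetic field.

ω = |q|B/m.
ω = (4.806×10⁻¹⁹)(0.94)/5.81×10⁻²⁶ ≈ 7.8×10⁶ rad/s.

ω ≈ 7.8×10⁶ rad/s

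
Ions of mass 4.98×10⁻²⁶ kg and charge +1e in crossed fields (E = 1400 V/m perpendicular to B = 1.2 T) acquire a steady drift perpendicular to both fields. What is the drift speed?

v_d ≈ 1200 m/s

The E×B drift speed is v_d = E/B.
v_d = 1400/1.2 = 1200 m/s.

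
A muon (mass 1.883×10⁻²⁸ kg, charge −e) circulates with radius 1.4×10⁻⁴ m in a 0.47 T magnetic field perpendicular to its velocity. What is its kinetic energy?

KE ≈ 3.0×10⁻¹⁹ J

v = |q|Br/m, then KE = ½mv² = (qBr)²/(2m).
v = (1.602×10⁻¹⁹)(0.47)(1.4×10⁻⁴)/1.883×10⁻²⁸ ≈ 5.598×10⁴ m/s.
KE = ½(1.883×10⁻²⁸)(5.598×10⁴)² ≈ 3.0×10⁻¹⁹ J.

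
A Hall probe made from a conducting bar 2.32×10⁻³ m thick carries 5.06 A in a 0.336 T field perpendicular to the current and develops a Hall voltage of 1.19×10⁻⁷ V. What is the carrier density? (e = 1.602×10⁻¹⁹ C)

n ≈ 3.84×10²⁸ m⁻³

From V_H = IB/(n e t), n = IB/(V_H e t).
n = (5.06)(0.336)/((1.19×10⁻⁷)(1.602×10⁻¹⁹)(2.32×10⁻³)) ≈ 3.84×10²⁸ m⁻³.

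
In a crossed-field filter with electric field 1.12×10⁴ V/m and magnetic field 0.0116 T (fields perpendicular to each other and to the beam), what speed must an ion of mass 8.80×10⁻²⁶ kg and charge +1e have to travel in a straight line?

Zero net Lorentz force requires |qE| = |q v×B|, i.e. E = vB.
v = E/B = 1.12×10⁴/0.0116 = 9.66×10⁵ m/s.

v = 9.66×10⁵ m/s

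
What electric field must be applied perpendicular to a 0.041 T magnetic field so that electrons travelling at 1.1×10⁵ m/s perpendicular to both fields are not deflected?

E = 4500 V/m

For straight-line motion qE = qvB, so E = vB.
E = 1.1×10⁵ × 0.041 = 4500 V/m.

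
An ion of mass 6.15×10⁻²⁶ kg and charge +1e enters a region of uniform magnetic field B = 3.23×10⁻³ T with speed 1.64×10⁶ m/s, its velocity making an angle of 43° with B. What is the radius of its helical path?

r ≈ 133 m

v⊥ = v sinθ = 1.64×10⁶·sin43° ≈ 1.118×10⁶ m/s.
r = m v⊥/(|q|B) = (6.15×10⁻²⁶)(1.118×10⁶)/((1.602×10⁻¹⁹)(3.23×10⁻³)) ≈ 133 m.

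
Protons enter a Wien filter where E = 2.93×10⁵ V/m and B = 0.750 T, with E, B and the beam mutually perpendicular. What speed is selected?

v = 3.91×10⁵ m/s

Straight-line motion ⇒ electric and magnetic forces cancel, so E = vB.
v = E/B = 2.93×10⁵/0.750 = 3.91×10⁵ m/s.
The result is independent of the particle's charge and mass.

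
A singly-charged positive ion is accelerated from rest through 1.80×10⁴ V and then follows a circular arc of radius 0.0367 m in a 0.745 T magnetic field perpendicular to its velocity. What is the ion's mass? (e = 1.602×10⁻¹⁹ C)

m ≈ 3.33×10⁻²⁷ kg

Combine |q|V = ½mv² and r = mv/(|q|B): eliminate v to get m = qB²r²/(2V).
m = (1.602×10⁻¹⁹)(0.745)²(0.0367)²/(2·1.80×10⁴) ≈ 3.33×10⁻²⁷ kg.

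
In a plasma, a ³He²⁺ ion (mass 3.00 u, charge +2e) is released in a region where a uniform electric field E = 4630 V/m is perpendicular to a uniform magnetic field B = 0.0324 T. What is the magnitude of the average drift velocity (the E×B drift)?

v_d ≈ 1.43×10⁵ m/s

In crossed fields the guiding centre drifts at v_d = |E×B|/B² = E/B, independent of charge and mass.
v_d = 4630/0.0324 = 1.43×10⁵ m/s.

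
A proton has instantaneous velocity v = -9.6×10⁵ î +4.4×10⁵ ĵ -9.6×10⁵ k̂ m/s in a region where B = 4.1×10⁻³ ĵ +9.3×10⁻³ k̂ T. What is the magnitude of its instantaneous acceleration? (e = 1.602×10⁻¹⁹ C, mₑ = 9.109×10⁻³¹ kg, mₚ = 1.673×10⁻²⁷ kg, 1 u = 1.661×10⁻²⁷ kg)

v×B = (8030, 8930, -3940) N/C.
F = q v×B = (1.602×10⁻¹⁹ C)·(8030, 8930, -3940) = (1.29×10⁻¹⁵, 1.43×10⁻¹⁵, -6.31×10⁻¹⁶) N.
|a| = |F|/m = 2.024×10⁻¹⁵/1.673×10⁻²⁷ ≈ 1.21×10¹² m/s².

|a| ≈ 1.21×10¹² m/s²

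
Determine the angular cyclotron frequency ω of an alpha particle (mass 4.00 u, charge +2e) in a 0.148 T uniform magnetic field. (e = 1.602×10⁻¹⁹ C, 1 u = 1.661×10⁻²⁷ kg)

ω ≈ 7.14×10⁶ rad/s

ω = |q|B/m.
ω = (3.204×10⁻¹⁹)(0.148)/6.644×10⁻²⁷ ≈ 7.14×10⁶ rad/s.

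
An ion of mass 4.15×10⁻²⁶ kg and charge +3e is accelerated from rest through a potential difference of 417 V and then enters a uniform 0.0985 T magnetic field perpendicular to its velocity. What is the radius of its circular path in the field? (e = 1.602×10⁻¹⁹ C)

r ≈ 0.0862 m

Acceleration: |q|V = ½mv² ⇒ v = √(2|q|V/m) = √(2·4.806×10⁻¹⁹·417/4.15×10⁻²⁶) ≈ 9.828×10⁴ m/s.
In the field: r = mv/(|q|B) = (4.15×10⁻²⁶)(9.828×10⁴)/((4.806×10⁻¹⁹)(0.0985)) ≈ 0.0862 m.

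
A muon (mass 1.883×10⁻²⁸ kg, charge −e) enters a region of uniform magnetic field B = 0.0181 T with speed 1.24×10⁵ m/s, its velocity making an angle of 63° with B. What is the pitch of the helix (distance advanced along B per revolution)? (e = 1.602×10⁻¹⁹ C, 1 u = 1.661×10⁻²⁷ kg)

p ≈ 0.0230 m

v∥ = v cosθ = 1.24×10⁵·cos63° ≈ 5.629×10⁴ m/s.
T = 2πm/(|q|B) = 2π(1.883×10⁻²⁸)/((1.602×10⁻¹⁹)(0.0181)) ≈ 4.080×10⁻⁷ s.
pitch = v∥ T = (5.629×10⁴)(4.080×10⁻⁷) ≈ 0.0230 m.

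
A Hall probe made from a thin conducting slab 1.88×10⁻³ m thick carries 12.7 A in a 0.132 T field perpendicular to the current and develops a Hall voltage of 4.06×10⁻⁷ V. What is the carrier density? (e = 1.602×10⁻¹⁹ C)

From V_H = IB/(n e t), n = IB/(V_H e t).
n = (12.7)(0.132)/((4.06×10⁻⁷)(1.602×10⁻¹⁹)(1.88×10⁻³)) ≈ 1.37×10²⁸ m⁻³.

n ≈ 1.37×10²⁸ m⁻³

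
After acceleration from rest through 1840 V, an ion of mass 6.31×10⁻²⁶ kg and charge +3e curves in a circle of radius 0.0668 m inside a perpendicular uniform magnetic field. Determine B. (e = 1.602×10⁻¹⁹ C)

B ≈ 0.329 T

v = √(2|q|V/m) = √(2·4.806×10⁻¹⁹·1840/6.31×10⁻²⁶) ≈ 1.674×10⁵ m/s.
B = mv/(|q|r) = (6.31×10⁻²⁶)(1.674×10⁵)/((4.806×10⁻¹⁹)(0.0668)) ≈ 0.329 T.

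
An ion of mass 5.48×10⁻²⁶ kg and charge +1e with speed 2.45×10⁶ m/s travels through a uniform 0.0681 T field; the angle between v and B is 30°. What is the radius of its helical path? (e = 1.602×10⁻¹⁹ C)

v⊥ = v sinθ = 2.45×10⁶·sin30° ≈ 1.225×10⁶ m/s.
r = m v⊥/(|q|B) = (5.48×10⁻²⁶)(1.225×10⁶)/((1.602×10⁻¹⁹)(0.0681)) ≈ 6.15 m.

r ≈ 6.15 m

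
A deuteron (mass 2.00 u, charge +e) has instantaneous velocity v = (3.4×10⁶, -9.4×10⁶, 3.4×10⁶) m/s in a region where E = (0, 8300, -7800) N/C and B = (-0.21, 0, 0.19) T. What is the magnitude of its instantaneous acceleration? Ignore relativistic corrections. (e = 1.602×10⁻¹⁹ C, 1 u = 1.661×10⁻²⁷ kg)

|a| ≈ 1.44×10¹⁴ m/s²

v×B = (-1.79×10⁶, -1.36×10⁶, -1.97×10⁶) N/C.
E + v×B = (-1.79×10⁶, -1.35×10⁶, -1.98×10⁶) N/C.
F = q(E + v×B) = (1.602×10⁻¹⁹ C)·(-1.79×10⁶, -1.35×10⁶, -1.98×10⁶) = (-2.86×10⁻¹³, -2.17×10⁻¹³, -3.17×10⁻¹³) N.
|a| = |F|/m = 4.791×10⁻¹³/3.322×10⁻²⁷ ≈ 1.44×10¹⁴ m/s².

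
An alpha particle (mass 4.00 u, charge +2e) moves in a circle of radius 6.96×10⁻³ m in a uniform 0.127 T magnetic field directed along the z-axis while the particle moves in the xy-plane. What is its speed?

From |q|vB = mv²/r, v = |q|Br/m.
v = (3.204×10⁻¹⁹)(0.127)(6.96×10⁻³)/6.644×10⁻²⁷ ≈ 4.26×10⁴ m/s.

v ≈ 4.26×10⁴ m/s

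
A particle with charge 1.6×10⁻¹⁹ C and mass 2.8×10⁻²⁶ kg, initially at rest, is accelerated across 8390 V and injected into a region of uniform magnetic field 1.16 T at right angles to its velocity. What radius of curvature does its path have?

Acceleration: |q|V = ½mv² ⇒ v = √(2|q|V/m) = √(2·1.6×10⁻¹⁹·8390/2.8×10⁻²⁶) ≈ 3.097×10⁵ m/s.
In the field: r = mv/(|q|B) = (2.8×10⁻²⁶)(3.097×10⁵)/((1.6×10⁻¹⁹)(1.16)) ≈ 0.0467 m.

r ≈ 0.0467 m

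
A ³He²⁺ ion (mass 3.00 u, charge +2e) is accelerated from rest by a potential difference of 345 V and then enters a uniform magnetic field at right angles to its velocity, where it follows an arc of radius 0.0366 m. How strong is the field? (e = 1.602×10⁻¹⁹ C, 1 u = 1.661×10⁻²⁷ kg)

B ≈ 0.0895 T

v = √(2|q|V/m) = √(2·3.204×10⁻¹⁹·345/4.983×10⁻²⁷) ≈ 2.106×10⁵ m/s.
B = mv/(|q|r) = (4.983×10⁻²⁷)(2.106×10⁵)/((3.204×10⁻¹⁹)(0.0366)) ≈ 0.0895 T.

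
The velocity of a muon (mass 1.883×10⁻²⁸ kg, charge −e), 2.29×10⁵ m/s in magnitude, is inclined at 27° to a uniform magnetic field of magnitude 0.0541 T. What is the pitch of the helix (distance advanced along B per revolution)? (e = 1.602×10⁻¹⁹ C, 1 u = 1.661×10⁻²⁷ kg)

v∥ = v cosθ = 2.29×10⁵·cos27° ≈ 2.040×10⁵ m/s.
T = 2πm/(|q|B) = 2π(1.883×10⁻²⁸)/((1.602×10⁻¹⁹)(0.0541)) ≈ 1.365×10⁻⁷ s.
pitch = v∥ T = (2.040×10⁵)(1.365×10⁻⁷) ≈ 0.0279 m.

p ≈ 0.0279 m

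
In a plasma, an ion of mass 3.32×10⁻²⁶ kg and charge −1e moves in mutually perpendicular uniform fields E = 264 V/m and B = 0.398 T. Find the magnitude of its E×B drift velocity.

In crossed fields the guiding centre drifts at v_d = |E×B|/B² = E/B, independent of charge and mass.
v_d = 264/0.398 = 663 m/s.

v_d ≈ 663 m/s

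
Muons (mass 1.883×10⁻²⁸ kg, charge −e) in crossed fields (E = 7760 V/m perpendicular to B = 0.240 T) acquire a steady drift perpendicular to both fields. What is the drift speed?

v_d ≈ 3.23×10⁴ m/s

The E×B drift speed is v_d = E/B.
v_d = 7760/0.240 = 3.23×10⁴ m/s.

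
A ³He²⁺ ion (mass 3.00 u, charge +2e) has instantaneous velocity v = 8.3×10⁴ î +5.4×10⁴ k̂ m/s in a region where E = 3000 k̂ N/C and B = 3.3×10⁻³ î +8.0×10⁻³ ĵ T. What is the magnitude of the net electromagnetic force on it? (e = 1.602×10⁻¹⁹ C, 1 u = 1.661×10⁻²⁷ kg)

v×B = (-432, 178, 664) N/C.
E + v×B = (-432, 178, 3660) N/C.
F = q(E + v×B) = (3.204×10⁻¹⁹ C)·(-432, 178, 3660) = (-1.38×10⁻¹⁶, 5.71×10⁻¹⁷, 1.17×10⁻¹⁵) N.
|F| = 1.18×10⁻¹⁵ N.

|F| ≈ 1.18×10⁻¹⁵ N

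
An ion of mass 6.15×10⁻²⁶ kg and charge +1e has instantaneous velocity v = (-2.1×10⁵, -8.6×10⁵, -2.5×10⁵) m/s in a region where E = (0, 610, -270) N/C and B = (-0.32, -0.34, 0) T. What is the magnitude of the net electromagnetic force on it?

v×B = (-8.50×10⁴, 8.00×10⁴, -2.04×10⁵) N/C.
E + v×B = (-8.50×10⁴, 8.06×10⁴, -2.04×10⁵) N/C.
F = q(E + v×B) = (1.602×10⁻¹⁹ C)·(-8.50×10⁴, 8.06×10⁴, -2.04×10⁵) = (-1.36×10⁻¹⁴, 1.29×10⁻¹⁴, -3.27×10⁻¹⁴) N.
|F| = 3.77×10⁻¹⁴ N.

|F| ≈ 3.77×10⁻¹⁴ N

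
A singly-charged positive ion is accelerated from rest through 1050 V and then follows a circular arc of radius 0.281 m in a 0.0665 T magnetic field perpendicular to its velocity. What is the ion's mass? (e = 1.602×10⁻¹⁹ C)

Combine |q|V = ½mv² and r = mv/(|q|B): eliminate v to get m = qB²r²/(2V).
m = (1.602×10⁻¹⁹)(0.0665)²(0.281)²/(2·1050) ≈ 2.66×10⁻²⁶ kg.

m ≈ 2.66×10⁻²⁶ kg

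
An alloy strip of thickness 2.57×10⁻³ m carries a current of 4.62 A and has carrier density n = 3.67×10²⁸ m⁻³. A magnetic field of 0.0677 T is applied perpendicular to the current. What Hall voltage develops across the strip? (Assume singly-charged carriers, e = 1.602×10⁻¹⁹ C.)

V_H ≈ 2.07×10⁻⁸ V

V_H = IB/(n e t).
V_H = (4.62)(0.0677)/((3.67×10²⁸)(1.602×10⁻¹⁹)(2.57×10⁻³)) ≈ 2.07×10⁻⁸ V.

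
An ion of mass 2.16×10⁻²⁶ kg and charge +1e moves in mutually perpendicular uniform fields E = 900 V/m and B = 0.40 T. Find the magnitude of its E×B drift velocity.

v_d ≈ 2200 m/s

In crossed fields the guiding centre drifts at v_d = |E×B|/B² = E/B, independent of charge and mass.
v_d = 900/0.40 = 2200 m/s.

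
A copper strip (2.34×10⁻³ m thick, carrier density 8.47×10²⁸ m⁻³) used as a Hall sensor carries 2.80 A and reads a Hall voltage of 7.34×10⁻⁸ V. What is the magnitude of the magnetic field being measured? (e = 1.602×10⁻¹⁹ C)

From V_H = IB/(n e t), B = V_H n e t / I.
B = (7.34×10⁻⁸)(8.47×10²⁸)(1.602×10⁻¹⁹)(2.34×10⁻³)/2.80 ≈ 0.832 T.

B ≈ 0.832 T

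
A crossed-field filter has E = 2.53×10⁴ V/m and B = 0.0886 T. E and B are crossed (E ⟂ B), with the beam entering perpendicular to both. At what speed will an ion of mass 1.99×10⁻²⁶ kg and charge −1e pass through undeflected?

Straight-line motion ⇒ electric and magnetic forces cancel, so E = vB.
v = E/B = 2.53×10⁴/0.0886 = 2.86×10⁵ m/s.

v = 2.86×10⁵ m/s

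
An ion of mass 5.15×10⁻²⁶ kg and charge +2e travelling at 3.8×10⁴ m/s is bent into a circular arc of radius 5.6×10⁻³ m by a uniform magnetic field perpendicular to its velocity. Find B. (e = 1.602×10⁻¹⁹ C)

B ≈ 1.1 T

From |q|vB = mv²/r, B = mv/(|q|r).
B = (5.15×10⁻²⁶)(3.8×10⁴)/((3.204×10⁻¹⁹)(5.6×10⁻³)) ≈ 1.1 T.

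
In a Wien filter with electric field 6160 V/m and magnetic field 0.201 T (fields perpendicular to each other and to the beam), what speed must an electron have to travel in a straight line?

v = 3.06×10⁴ m/s

Zero net Lorentz force requires |qE| = |q v×B|, i.e. E = vB.
v = E/B = 6160/0.201 = 3.06×10⁴ m/s.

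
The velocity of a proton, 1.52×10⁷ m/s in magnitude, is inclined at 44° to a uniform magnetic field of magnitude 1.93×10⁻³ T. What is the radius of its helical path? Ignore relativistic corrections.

r ≈ 57.1 m

v⊥ = v sinθ = 1.52×10⁷·sin44° ≈ 1.056×10⁷ m/s.
r = m v⊥/(|q|B) = (1.673×10⁻²⁷)(1.056×10⁷)/((1.602×10⁻¹⁹)(1.93×10⁻³)) ≈ 57.1 m.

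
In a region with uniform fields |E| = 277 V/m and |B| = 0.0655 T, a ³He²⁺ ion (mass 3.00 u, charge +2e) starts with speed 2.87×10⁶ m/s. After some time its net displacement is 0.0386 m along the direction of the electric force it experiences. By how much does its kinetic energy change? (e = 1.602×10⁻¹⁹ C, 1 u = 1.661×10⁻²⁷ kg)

The magnetic force is always ⟂ v and does no work; only the electric force changes KE.
ΔKE = F_E · d = |q|E d = (3.204×10⁻¹⁹)(277)(0.0386) ≈ 3.43×10⁻¹⁸ J.

ΔKE ≈ 3.43×10⁻¹⁸ J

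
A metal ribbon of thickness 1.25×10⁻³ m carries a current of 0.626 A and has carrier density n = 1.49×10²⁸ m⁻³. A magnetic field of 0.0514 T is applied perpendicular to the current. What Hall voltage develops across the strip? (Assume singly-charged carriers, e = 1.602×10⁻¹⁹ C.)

V_H ≈ 1.08×10⁻⁸ V

V_H = IB/(n e t).
V_H = (0.626)(0.0514)/((1.49×10²⁸)(1.602×10⁻¹⁹)(1.25×10⁻³)) ≈ 1.08×10⁻⁸ V.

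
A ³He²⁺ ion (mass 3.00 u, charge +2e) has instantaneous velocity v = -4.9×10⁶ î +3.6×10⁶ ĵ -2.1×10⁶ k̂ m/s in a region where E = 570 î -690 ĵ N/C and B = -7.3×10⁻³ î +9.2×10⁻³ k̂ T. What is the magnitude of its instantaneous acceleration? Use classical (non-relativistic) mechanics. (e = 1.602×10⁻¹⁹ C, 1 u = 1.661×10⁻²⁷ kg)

|a| ≈ 4.72×10¹² m/s²

v×B = (3.31×10⁴, 6.04×10⁴, 2.63×10⁴) N/C.
E + v×B = (3.37×10⁴, 5.97×10⁴, 2.63×10⁴) N/C.
F = q(E + v×B) = (3.204×10⁻¹⁹ C)·(3.37×10⁴, 5.97×10⁴, 2.63×10⁴) = (1.08×10⁻¹⁴, 1.91×10⁻¹⁴, 8.42×10⁻¹⁵) N.
|a| = |F|/m = 2.353×10⁻¹⁴/4.983×10⁻²⁷ ≈ 4.72×10¹² m/s².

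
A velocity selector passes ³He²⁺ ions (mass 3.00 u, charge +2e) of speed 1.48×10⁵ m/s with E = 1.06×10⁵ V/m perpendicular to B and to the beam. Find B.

B = 0.716 T

Balance of forces in the selector: qE = qvB ⇒ B = E/v.
B = 1.06×10⁵/1.48×10⁵ = 0.716 T.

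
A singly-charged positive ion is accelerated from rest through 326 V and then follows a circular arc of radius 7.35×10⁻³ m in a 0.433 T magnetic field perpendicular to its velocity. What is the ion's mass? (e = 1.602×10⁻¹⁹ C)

m ≈ 2.49×10⁻²⁷ kg

Combine |q|V = ½mv² and r = mv/(|q|B): eliminate v to get m = qB²r²/(2V).
m = (1.602×10⁻¹⁹)(0.433)²(7.35×10⁻³)²/(2·326) ≈ 2.49×10⁻²⁷ kg.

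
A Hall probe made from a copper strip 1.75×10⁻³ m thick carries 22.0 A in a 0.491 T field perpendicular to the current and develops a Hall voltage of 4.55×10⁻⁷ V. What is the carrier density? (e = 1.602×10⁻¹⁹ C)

From V_H = IB/(n e t), n = IB/(V_H e t).
n = (22.0)(0.491)/((4.55×10⁻⁷)(1.602×10⁻¹⁹)(1.75×10⁻³)) ≈ 8.47×10²⁸ m⁻³.

n ≈ 8.47×10²⁸ m⁻³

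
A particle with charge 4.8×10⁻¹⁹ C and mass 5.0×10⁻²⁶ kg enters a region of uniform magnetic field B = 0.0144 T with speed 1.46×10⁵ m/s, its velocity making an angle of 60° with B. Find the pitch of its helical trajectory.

v∥ = v cosθ = 1.46×10⁵·cos60° ≈ 7.300×10⁴ m/s.
T = 2πm/(|q|B) = 2π(5.0×10⁻²⁶)/((4.8×10⁻¹⁹)(0.0144)) ≈ 4.545×10⁻⁵ s.
pitch = v∥ T = (7.300×10⁴)(4.545×10⁻⁵) ≈ 3.32 m.

p ≈ 3.32 m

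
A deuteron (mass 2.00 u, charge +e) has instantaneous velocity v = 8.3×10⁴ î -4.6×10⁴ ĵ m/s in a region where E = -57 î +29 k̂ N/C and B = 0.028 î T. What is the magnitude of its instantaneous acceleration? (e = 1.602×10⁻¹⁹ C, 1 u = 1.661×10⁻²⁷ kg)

|a| ≈ 6.36×10¹⁰ m/s²

v×B = (0, 0, 1290) N/C.
E + v×B = (-57.0, 0, 1320) N/C.
F = q(E + v×B) = (1.602×10⁻¹⁹ C)·(-57.0, 0, 1320) = (-9.13×10⁻¹⁸, 0, 2.11×10⁻¹⁶) N.
|a| = |F|/m = 2.112×10⁻¹⁶/3.322×10⁻²⁷ ≈ 6.36×10¹⁰ m/s².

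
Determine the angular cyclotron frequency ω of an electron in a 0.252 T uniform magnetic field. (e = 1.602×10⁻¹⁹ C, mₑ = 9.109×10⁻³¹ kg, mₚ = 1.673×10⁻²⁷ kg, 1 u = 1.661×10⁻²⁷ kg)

ω ≈ 4.43×10¹⁰ rad/s

ω = |q|B/m.
ω = (1.602×10⁻¹⁹)(0.252)/9.109×10⁻³¹ ≈ 4.43×10¹⁰ rad/s.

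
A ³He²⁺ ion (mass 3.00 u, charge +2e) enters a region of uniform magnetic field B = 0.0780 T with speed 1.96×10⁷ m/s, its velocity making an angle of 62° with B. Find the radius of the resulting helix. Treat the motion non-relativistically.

v⊥ = v sinθ = 1.96×10⁷·sin62° ≈ 1.731×10⁷ m/s.
r = m v⊥/(|q|B) = (4.983×10⁻²⁷)(1.731×10⁷)/((3.204×10⁻¹⁹)(0.0780)) ≈ 3.45 m.

r ≈ 3.45 m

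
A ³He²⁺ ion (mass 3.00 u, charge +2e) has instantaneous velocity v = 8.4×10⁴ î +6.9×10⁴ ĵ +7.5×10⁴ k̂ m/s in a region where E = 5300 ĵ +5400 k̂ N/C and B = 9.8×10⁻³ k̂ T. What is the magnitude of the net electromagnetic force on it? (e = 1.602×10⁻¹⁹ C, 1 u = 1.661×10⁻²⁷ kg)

|F| ≈ 2.26×10⁻¹⁵ N

v×B = (676, -823, 0) N/C.
E + v×B = (676, 4480, 5400) N/C.
F = q(E + v×B) = (3.204×10⁻¹⁹ C)·(676, 4480, 5400) = (2.17×10⁻¹⁶, 1.43×10⁻¹⁵, 1.73×10⁻¹⁵) N.
|F| = 2.26×10⁻¹⁵ N.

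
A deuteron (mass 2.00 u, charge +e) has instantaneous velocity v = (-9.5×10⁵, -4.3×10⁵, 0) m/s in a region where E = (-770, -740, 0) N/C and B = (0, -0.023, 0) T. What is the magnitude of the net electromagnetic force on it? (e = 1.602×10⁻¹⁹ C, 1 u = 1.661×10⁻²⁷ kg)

v×B = (0, 0, 2.18×10⁴) N/C.
E + v×B = (-770, -740, 2.18×10⁴) N/C.
F = q(E + v×B) = (1.602×10⁻¹⁹ C)·(-770, -740, 2.18×10⁴) = (-1.23×10⁻¹⁶, -1.19×10⁻¹⁶, 3.50×10⁻¹⁵) N.
|F| = 3.50×10⁻¹⁵ N.

|F| ≈ 3.50×10⁻¹⁵ N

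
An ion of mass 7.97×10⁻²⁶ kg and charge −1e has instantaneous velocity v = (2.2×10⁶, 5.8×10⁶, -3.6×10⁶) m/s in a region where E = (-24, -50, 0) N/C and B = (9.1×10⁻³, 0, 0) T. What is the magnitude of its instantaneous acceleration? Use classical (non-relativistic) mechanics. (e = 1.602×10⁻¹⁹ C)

v×B = (0, -3.28×10⁴, -5.28×10⁴) N/C.
E + v×B = (-24.0, -3.28×10⁴, -5.28×10⁴) N/C.
F = q(E + v×B) = (−1.602×10⁻¹⁹ C)·(-24.0, -3.28×10⁴, -5.28×10⁴) = (3.84×10⁻¹⁸, 5.26×10⁻¹⁵, 8.46×10⁻¹⁵) N.
|a| = |F|/m = 9.956×10⁻¹⁵/7.97×10⁻²⁶ ≈ 1.25×10¹¹ m/s².

|a| ≈ 1.25×10¹¹ m/s²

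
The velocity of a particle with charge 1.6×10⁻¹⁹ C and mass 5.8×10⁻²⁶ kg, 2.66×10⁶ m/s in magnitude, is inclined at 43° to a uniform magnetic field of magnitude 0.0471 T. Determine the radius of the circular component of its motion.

r ≈ 14.0 m

v⊥ = v sinθ = 2.66×10⁶·sin43° ≈ 1.814×10⁶ m/s.
r = m v⊥/(|q|B) = (5.8×10⁻²⁶)(1.814×10⁶)/((1.6×10⁻¹⁹)(0.0471)) ≈ 14.0 m.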